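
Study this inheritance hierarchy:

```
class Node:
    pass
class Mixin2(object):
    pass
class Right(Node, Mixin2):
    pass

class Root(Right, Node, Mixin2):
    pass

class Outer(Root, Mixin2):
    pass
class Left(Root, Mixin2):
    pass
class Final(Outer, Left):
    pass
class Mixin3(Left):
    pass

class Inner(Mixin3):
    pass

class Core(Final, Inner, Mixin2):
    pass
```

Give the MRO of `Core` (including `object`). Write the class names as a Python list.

[Core, Final, Outer, Inner, Mixin3, Left, Root, Right, Node, Mixin2, object]

L[Core] = Core + merge(L[Final], L[Inner], L[Mixin2], [Final Inner Mixin2])
  take Final:  [Final Outer Left Root Right Node Mixin2 object] + [Inner Mixin3 Left Root Right Node Mixin2 object] + [Mixin2 object] + [Final Inner Mixin2]
  take Outer:  [Outer Left Root Right Node Mixin2 object] + [Inner Mixin3 Left Root Right Node Mixin2 object] + [Mixin2 object] + [Inner Mixin2]
  take Inner:  [Left Root Right Node Mixin2 object] + [Inner Mixin3 Left Root Right Node Mixin2 object] + [Mixin2 object] + [Inner Mixin2]
  take Mixin3:  [Left Root Right Node Mixin2 object] + [Mixin3 Left Root Right Node Mixin2 object] + [Mixin2 object] + [Mixin2]
  take Left:  [Left Root Right Node Mixin2 object] + [Left Root Right Node Mixin2 object] + [Mixin2 object] + [Mixin2]
  take Root:  [Root Right Node Mixin2 object] + [Root Right Node Mixin2 object] + [Mixin2 object] + [Mixin2]
  take Right:  [Right Node Mixin2 object] + [Right Node Mixin2 object] + [Mixin2 object] + [Mixin2]
  take Node:  [Node Mixin2 object] + [Node Mixin2 object] + [Mixin2 object] + [Mixin2]
  take Mixin2:  [Mixin2 object] + [Mixin2 object] + [Mixin2 object] + [Mixin2]
  take object:  [object] + [object] + [object]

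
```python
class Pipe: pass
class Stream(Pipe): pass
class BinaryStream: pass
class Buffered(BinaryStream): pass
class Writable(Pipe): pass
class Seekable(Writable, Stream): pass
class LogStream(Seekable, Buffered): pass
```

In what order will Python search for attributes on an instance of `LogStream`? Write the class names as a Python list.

L[LogStream] = LogStream + merge(L[Seekable], L[Buffered], [Seekable Buffered])
  take Seekable:  [Seekable Writable Stream Pipe object] + [Buffered BinaryStream object] + [Seekable Buffered]
  take Writable:  [Writable Stream Pipe object] + [Buffered BinaryStream object] + [Buffered]
  take Stream:  [Stream Pipe object] + [Buffered BinaryStream object] + [Buffered]
  take Pipe:  [Pipe object] + [Buffered BinaryStream object] + [Buffered]
  take Buffered:  [object] + [Buffered BinaryStream object] + [Buffered]
  take BinaryStream:  [object] + [BinaryStream object]
  take object:  [object] + [object]

[LogStream, Seekable, Writable, Stream, Pipe, Buffered, BinaryStream, object]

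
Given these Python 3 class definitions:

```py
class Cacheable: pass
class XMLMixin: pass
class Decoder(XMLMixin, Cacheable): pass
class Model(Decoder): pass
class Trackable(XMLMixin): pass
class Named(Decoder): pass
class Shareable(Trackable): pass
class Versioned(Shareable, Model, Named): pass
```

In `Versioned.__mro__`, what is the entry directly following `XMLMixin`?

L[Versioned] = Versioned + merge(L[Shareable], L[Model], L[Named], [Shareable Model Named])
  take Shareable:  [Shareable Trackable XMLMixin object] + [Model Decoder XMLMixin Cacheable object] + [Named Decoder XMLMixin Cacheable object] + [Shareable Model Named]
  take Trackable:  [Trackable XMLMixin object] + [Model Decoder XMLMixin Cacheable object] + [Named Decoder XMLMixin Cacheable object] + [Model Named]
  take Model:  [XMLMixin object] + [Model Decoder XMLMixin Cacheable object] + [Named Decoder XMLMixin Cacheable object] + [Model Named]
  take Named:  [XMLMixin object] + [Decoder XMLMixin Cacheable object] + [Named Decoder XMLMixin Cacheable object] + [Named]
  take Decoder:  [XMLMixin object] + [Decoder XMLMixin Cacheable object] + [Decoder XMLMixin Cacheable object]
  take XMLMixin:  [XMLMixin object] + [XMLMixin Cacheable object] + [XMLMixin Cacheable object]
  take Cacheable:  [object] + [Cacheable object] + [Cacheable object]
  take object:  [object] + [object] + [object]
MRO: Versioned Shareable Trackable Model Named Decoder XMLMixin Cacheable object
XMLMixin is at position 6; next is Cacheable.

Cacheable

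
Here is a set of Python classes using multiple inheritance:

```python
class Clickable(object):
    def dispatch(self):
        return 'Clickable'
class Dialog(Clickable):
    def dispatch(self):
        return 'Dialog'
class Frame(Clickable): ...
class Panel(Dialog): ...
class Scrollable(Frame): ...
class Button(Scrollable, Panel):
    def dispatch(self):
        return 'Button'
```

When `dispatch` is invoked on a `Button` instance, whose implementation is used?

Button

L[Button] = Button + merge(L[Scrollable], L[Panel], [Scrollable Panel])
  take Scrollable:  [Scrollable Frame Clickable object] + [Panel Dialog Clickable object] + [Scrollable Panel]
  take Frame:  [Frame Clickable object] + [Panel Dialog Clickable object] + [Panel]
  take Panel:  [Clickable object] + [Panel Dialog Clickable object] + [Panel]
  take Dialog:  [Clickable object] + [Dialog Clickable object]
  take Clickable:  [Clickable object] + [Clickable object]
  take object:  [object] + [object]
MRO: Button Scrollable Frame Panel Dialog Clickable object
dispatch is defined in: Button, Clickable, Dialog. First along the MRO is Button.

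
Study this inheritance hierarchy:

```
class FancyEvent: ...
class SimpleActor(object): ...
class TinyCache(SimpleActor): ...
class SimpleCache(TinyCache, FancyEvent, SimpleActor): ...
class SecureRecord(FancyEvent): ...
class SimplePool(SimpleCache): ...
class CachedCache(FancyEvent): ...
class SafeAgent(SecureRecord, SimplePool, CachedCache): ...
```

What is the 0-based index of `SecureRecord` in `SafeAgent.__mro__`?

L[SafeAgent] = SafeAgent + merge(L[SecureRecord], L[SimplePool], L[CachedCache], [SecureRecord SimplePool CachedCache])
  take SecureRecord:  [SecureRecord FancyEvent object] + [SimplePool SimpleCache TinyCache FancyEvent SimpleActor object] + [CachedCache FancyEvent object] + [SecureRecord SimplePool CachedCache]
  take SimplePool:  [FancyEvent object] + [SimplePool SimpleCache TinyCache FancyEvent SimpleActor object] + [CachedCache FancyEvent object] + [SimplePool CachedCache]
  take SimpleCache:  [FancyEvent object] + [SimpleCache TinyCache FancyEvent SimpleActor object] + [CachedCache FancyEvent object] + [CachedCache]
  take TinyCache:  [FancyEvent object] + [TinyCache FancyEvent SimpleActor object] + [CachedCache FancyEvent object] + [CachedCache]
  take CachedCache:  [FancyEvent object] + [FancyEvent SimpleActor object] + [CachedCache FancyEvent object] + [CachedCache]
  take FancyEvent:  [FancyEvent object] + [FancyEvent SimpleActor object] + [FancyEvent object]
  take SimpleActor:  [object] + [SimpleActor object] + [object]
  take object:  [object] + [object] + [object]
MRO: SafeAgent SecureRecord SimplePool SimpleCache TinyCache CachedCache FancyEvent SimpleActor object
SecureRecord sits at index 1.

1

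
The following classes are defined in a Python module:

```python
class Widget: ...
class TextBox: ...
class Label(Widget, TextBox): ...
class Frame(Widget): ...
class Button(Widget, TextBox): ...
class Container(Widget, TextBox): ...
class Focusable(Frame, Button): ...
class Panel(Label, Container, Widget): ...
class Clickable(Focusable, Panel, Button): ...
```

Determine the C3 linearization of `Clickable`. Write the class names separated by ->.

Clickable -> Focusable -> Frame -> Panel -> Button -> Label -> Container -> Widget -> TextBox -> object

L[Clickable] = Clickable + merge(L[Focusable], L[Panel], L[Button], [Focusable Panel Button])
  take Focusable:  [Focusable Frame Button Widget TextBox object] + [Panel Label Container Widget TextBox object] + [Button Widget TextBox object] + [Focusable Panel Button]
  take Frame:  [Frame Button Widget TextBox object] + [Panel Label Container Widget TextBox object] + [Button Widget TextBox object] + [Panel Button]
  take Panel:  [Button Widget TextBox object] + [Panel Label Container Widget TextBox object] + [Button Widget TextBox object] + [Panel Button]
  take Button:  [Button Widget TextBox object] + [Label Container Widget TextBox object] + [Button Widget TextBox object] + [Button]
  take Label:  [Widget TextBox object] + [Label Container Widget TextBox object] + [Widget TextBox object]
  take Container:  [Widget TextBox object] + [Container Widget TextBox object] + [Widget TextBox object]
  take Widget:  [Widget TextBox object] + [Widget TextBox object] + [Widget TextBox object]
  take TextBox:  [TextBox object] + [TextBox object] + [TextBox object]
  take object:  [object] + [object] + [object]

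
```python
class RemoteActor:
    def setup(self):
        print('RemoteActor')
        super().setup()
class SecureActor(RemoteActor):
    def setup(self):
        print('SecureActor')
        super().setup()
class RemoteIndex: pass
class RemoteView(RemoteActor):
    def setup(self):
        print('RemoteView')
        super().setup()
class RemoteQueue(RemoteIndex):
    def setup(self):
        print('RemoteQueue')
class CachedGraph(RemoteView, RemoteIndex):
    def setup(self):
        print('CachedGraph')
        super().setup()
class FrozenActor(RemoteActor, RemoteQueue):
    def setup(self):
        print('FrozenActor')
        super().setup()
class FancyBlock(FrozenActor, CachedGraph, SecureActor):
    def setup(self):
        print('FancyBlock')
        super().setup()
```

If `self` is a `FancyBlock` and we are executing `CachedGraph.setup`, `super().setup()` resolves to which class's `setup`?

L[FancyBlock] = FancyBlock + merge(L[FrozenActor], L[CachedGraph], L[SecureActor], [FrozenActor CachedGraph SecureActor])
  take FrozenActor:  [FrozenActor RemoteActor RemoteQueue RemoteIndex object] + [CachedGraph RemoteView RemoteActor RemoteIndex object] + [SecureActor RemoteActor object] + [FrozenActor CachedGraph SecureActor]
  take CachedGraph:  [RemoteActor RemoteQueue RemoteIndex object] + [CachedGraph RemoteView RemoteActor RemoteIndex object] + [SecureActor RemoteActor object] + [CachedGraph SecureActor]
  take RemoteView:  [RemoteActor RemoteQueue RemoteIndex object] + [RemoteView RemoteActor RemoteIndex object] + [SecureActor RemoteActor object] + [SecureActor]
  take SecureActor:  [RemoteActor RemoteQueue RemoteIndex object] + [RemoteActor RemoteIndex object] + [SecureActor RemoteActor object] + [SecureActor]
  take RemoteActor:  [RemoteActor RemoteQueue RemoteIndex object] + [RemoteActor RemoteIndex object] + [RemoteActor object]
  take RemoteQueue:  [RemoteQueue RemoteIndex object] + [RemoteIndex object] + [object]
  take RemoteIndex:  [RemoteIndex object] + [RemoteIndex object] + [object]
  take object:  [object] + [object] + [object]
MRO: FancyBlock FrozenActor CachedGraph RemoteView SecureActor RemoteActor RemoteQueue RemoteIndex object
super() in CachedGraph.setup on a FancyBlock instance goes to the class after CachedGraph in FancyBlock's MRO: RemoteView.

RemoteView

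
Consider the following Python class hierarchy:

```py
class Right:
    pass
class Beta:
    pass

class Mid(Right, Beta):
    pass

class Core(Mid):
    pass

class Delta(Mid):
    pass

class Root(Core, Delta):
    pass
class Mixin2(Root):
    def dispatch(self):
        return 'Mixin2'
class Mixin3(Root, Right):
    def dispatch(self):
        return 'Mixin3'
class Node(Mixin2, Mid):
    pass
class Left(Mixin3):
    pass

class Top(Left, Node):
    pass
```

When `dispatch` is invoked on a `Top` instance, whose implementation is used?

L[Top] = Top + merge(L[Left], L[Node], [Left Node])
  take Left:  [Left Mixin3 Root Core Delta Mid Right Beta object] + [Node Mixin2 Root Core Delta Mid Right Beta object] + [Left Node]
  take Mixin3:  [Mixin3 Root Core Delta Mid Right Beta object] + [Node Mixin2 Root Core Delta Mid Right Beta object] + [Node]
  take Node:  [Root Core Delta Mid Right Beta object] + [Node Mixin2 Root Core Delta Mid Right Beta object] + [Node]
  take Mixin2:  [Root Core Delta Mid Right Beta object] + [Mixin2 Root Core Delta Mid Right Beta object]
  take Root:  [Root Core Delta Mid Right Beta object] + [Root Core Delta Mid Right Beta object]
  take Core:  [Core Delta Mid Right Beta object] + [Core Delta Mid Right Beta object]
  take Delta:  [Delta Mid Right Beta object] + [Delta Mid Right Beta object]
  take Mid:  [Mid Right Beta object] + [Mid Right Beta object]
  take Right:  [Right Beta object] + [Right Beta object]
  take Beta:  [Beta object] + [Beta object]
  take object:  [object] + [object]
MRO: Top Left Mixin3 Node Mixin2 Root Core Delta Mid Right Beta object
dispatch is defined in: Mixin2, Mixin3. First along the MRO is Mixin3.

Mixin3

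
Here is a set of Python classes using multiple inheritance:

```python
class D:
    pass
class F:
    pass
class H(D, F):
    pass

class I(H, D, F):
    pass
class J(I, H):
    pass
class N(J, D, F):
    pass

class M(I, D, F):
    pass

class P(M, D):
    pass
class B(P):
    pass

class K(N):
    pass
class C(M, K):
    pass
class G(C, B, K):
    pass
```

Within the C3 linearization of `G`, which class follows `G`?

L[G] = G + merge(L[C], L[B], L[K], [C B K])
  take C:  [C M K N J I H D F object] + [B P M I H D F object] + [K N J I H D F object] + [C B K]
  take B:  [M K N J I H D F object] + [B P M I H D F object] + [K N J I H D F object] + [B K]
  take P:  [M K N J I H D F object] + [P M I H D F object] + [K N J I H D F object] + [K]
  take M:  [M K N J I H D F object] + [M I H D F object] + [K N J I H D F object] + [K]
  take K:  [K N J I H D F object] + [I H D F object] + [K N J I H D F object] + [K]
  take N:  [N J I H D F object] + [I H D F object] + [N J I H D F object]
  take J:  [J I H D F object] + [I H D F object] + [J I H D F object]
  take I:  [I H D F object] + [I H D F object] + [I H D F object]
  take H:  [H D F object] + [H D F object] + [H D F object]
  take D:  [D F object] + [D F object] + [D F object]
  take F:  [F object] + [F object] + [F object]
  take object:  [object] + [object] + [object]
MRO: G C B P M K N J I H D F object
G is at position 0; next is C.

C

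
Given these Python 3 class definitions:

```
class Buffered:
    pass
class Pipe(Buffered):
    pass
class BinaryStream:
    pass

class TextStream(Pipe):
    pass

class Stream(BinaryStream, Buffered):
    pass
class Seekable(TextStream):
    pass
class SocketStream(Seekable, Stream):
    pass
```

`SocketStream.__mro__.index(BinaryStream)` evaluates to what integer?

5

L[SocketStream] = SocketStream + merge(L[Seekable], L[Stream], [Seekable Stream])
  take Seekable:  [Seekable TextStream Pipe Buffered object] + [Stream BinaryStream Buffered object] + [Seekable Stream]
  take TextStream:  [TextStream Pipe Buffered object] + [Stream BinaryStream Buffered object] + [Stream]
  take Pipe:  [Pipe Buffered object] + [Stream BinaryStream Buffered object] + [Stream]
  take Stream:  [Buffered object] + [Stream BinaryStream Buffered object] + [Stream]
  take BinaryStream:  [Buffered object] + [BinaryStream Buffered object]
  take Buffered:  [Buffered object] + [Buffered object]
  take object:  [object] + [object]
MRO: SocketStream Seekable TextStream Pipe Stream BinaryStream Buffered object
BinaryStream sits at index 5.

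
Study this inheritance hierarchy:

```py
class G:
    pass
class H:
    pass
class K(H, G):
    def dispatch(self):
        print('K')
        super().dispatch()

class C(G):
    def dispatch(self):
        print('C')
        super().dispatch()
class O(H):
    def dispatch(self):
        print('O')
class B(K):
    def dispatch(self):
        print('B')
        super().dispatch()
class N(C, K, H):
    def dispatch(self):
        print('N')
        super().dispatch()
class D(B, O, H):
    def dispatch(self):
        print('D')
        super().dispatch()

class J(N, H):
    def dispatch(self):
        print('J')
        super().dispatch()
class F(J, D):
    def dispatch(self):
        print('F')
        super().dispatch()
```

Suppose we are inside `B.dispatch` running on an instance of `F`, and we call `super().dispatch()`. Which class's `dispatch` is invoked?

L[F] = F + merge(L[J], L[D], [J D])
  take J:  [J N C K H G object] + [D B K O H G object] + [J D]
  take N:  [N C K H G object] + [D B K O H G object] + [D]
  take C:  [C K H G object] + [D B K O H G object] + [D]
  take D:  [K H G object] + [D B K O H G object] + [D]
  take B:  [K H G object] + [B K O H G object]
  take K:  [K H G object] + [K O H G object]
  take O:  [H G object] + [O H G object]
  take H:  [H G object] + [H G object]
  take G:  [G object] + [G object]
  take object:  [object] + [object]
MRO: F J N C D B K O H G object
super() in B.dispatch on a F instance goes to the class after B in F's MRO: K.

K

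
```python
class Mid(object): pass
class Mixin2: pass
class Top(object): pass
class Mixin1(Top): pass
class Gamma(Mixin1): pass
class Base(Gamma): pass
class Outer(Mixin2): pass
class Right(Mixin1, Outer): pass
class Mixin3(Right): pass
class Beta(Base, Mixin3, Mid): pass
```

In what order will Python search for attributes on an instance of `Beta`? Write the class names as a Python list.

L[Beta] = Beta + merge(L[Base], L[Mixin3], L[Mid], [Base Mixin3 Mid])
  take Base:  [Base Gamma Mixin1 Top object] + [Mixin3 Right Mixin1 Top Outer Mixin2 object] + [Mid object] + [Base Mixin3 Mid]
  take Gamma:  [Gamma Mixin1 Top object] + [Mixin3 Right Mixin1 Top Outer Mixin2 object] + [Mid object] + [Mixin3 Mid]
  take Mixin3:  [Mixin1 Top object] + [Mixin3 Right Mixin1 Top Outer Mixin2 object] + [Mid object] + [Mixin3 Mid]
  take Right:  [Mixin1 Top object] + [Right Mixin1 Top Outer Mixin2 object] + [Mid object] + [Mid]
  take Mixin1:  [Mixin1 Top object] + [Mixin1 Top Outer Mixin2 object] + [Mid object] + [Mid]
  take Top:  [Top object] + [Top Outer Mixin2 object] + [Mid object] + [Mid]
  take Outer:  [object] + [Outer Mixin2 object] + [Mid object] + [Mid]
  take Mixin2:  [object] + [Mixin2 object] + [Mid object] + [Mid]
  take Mid:  [object] + [object] + [Mid object] + [Mid]
  take object:  [object] + [object] + [object]

[Beta, Base, Gamma, Mixin3, Right, Mixin1, Top, Outer, Mixin2, Mid, object]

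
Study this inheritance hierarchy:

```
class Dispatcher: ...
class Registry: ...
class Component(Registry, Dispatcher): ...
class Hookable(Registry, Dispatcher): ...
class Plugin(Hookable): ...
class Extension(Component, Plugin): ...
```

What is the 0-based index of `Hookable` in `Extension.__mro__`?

3

L[Extension] = Extension + merge(L[Component], L[Plugin], [Component Plugin])
  take Component:  [Component Registry Dispatcher object] + [Plugin Hookable Registry Dispatcher object] + [Component Plugin]
  take Plugin:  [Registry Dispatcher object] + [Plugin Hookable Registry Dispatcher object] + [Plugin]
  take Hookable:  [Registry Dispatcher object] + [Hookable Registry Dispatcher object]
  take Registry:  [Registry Dispatcher object] + [Registry Dispatcher object]
  take Dispatcher:  [Dispatcher object] + [Dispatcher object]
  take object:  [object] + [object]
MRO: Extension Component Plugin Hookable Registry Dispatcher object
Hookable sits at index 3.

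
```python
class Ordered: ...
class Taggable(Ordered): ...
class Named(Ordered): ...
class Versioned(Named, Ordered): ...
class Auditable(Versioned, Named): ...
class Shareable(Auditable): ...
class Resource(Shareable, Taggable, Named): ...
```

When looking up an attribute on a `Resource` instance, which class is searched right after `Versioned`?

Taggable

L[Resource] = Resource + merge(L[Shareable], L[Taggable], L[Named], [Shareable Taggable Named])
  take Shareable:  [Shareable Auditable Versioned Named Ordered object] + [Taggable Ordered object] + [Named Ordered object] + [Shareable Taggable Named]
  take Auditable:  [Auditable Versioned Named Ordered object] + [Taggable Ordered object] + [Named Ordered object] + [Taggable Named]
  take Versioned:  [Versioned Named Ordered object] + [Taggable Ordered object] + [Named Ordered object] + [Taggable Named]
  take Taggable:  [Named Ordered object] + [Taggable Ordered object] + [Named Ordered object] + [Taggable Named]
  take Named:  [Named Ordered object] + [Ordered object] + [Named Ordered object] + [Named]
  take Ordered:  [Ordered object] + [Ordered object] + [Ordered object]
  take object:  [object] + [object] + [object]
MRO: Resource Shareable Auditable Versioned Taggable Named Ordered object
Versioned is at position 3; next is Taggable.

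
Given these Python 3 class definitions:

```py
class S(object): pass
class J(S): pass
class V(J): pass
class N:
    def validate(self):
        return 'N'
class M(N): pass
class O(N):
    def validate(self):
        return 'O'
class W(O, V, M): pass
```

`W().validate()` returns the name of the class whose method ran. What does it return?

L[W] = W + merge(L[O], L[V], L[M], [O V M])
  take O:  [O N object] + [V J S object] + [M N object] + [O V M]
  take V:  [N object] + [V J S object] + [M N object] + [V M]
  take J:  [N object] + [J S object] + [M N object] + [M]
  take S:  [N object] + [S object] + [M N object] + [M]
  take M:  [N object] + [object] + [M N object] + [M]
  take N:  [N object] + [object] + [N object]
  take object:  [object] + [object] + [object]
MRO: W O V J S M N object
validate is defined in: N, O. First along the MRO is O.

O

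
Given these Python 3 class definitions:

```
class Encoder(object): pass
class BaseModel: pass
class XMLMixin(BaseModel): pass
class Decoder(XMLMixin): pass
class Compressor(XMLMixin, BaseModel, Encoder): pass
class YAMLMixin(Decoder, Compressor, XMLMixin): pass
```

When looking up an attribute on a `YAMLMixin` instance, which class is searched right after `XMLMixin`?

BaseModel

L[YAMLMixin] = YAMLMixin + merge(L[Decoder], L[Compressor], L[XMLMixin], [Decoder Compressor XMLMixin])
  take Decoder:  [Decoder XMLMixin BaseModel object] + [Compressor XMLMixin BaseModel Encoder object] + [XMLMixin BaseModel object] + [Decoder Compressor XMLMixin]
  take Compressor:  [XMLMixin BaseModel object] + [Compressor XMLMixin BaseModel Encoder object] + [XMLMixin BaseModel object] + [Compressor XMLMixin]
  take XMLMixin:  [XMLMixin BaseModel object] + [XMLMixin BaseModel Encoder object] + [XMLMixin BaseModel object] + [XMLMixin]
  take BaseModel:  [BaseModel object] + [BaseModel Encoder object] + [BaseModel object]
  take Encoder:  [object] + [Encoder object] + [object]
  take object:  [object] + [object] + [object]
MRO: YAMLMixin Decoder Compressor XMLMixin BaseModel Encoder object
XMLMixin is at position 3; next is BaseModel.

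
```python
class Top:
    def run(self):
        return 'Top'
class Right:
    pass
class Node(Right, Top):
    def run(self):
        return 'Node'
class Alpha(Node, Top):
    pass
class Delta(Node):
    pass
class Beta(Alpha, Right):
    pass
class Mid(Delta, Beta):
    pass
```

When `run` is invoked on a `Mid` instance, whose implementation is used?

L[Mid] = Mid + merge(L[Delta], L[Beta], [Delta Beta])
  take Delta:  [Delta Node Right Top object] + [Beta Alpha Node Right Top object] + [Delta Beta]
  take Beta:  [Node Right Top object] + [Beta Alpha Node Right Top object] + [Beta]
  take Alpha:  [Node Right Top object] + [Alpha Node Right Top object]
  take Node:  [Node Right Top object] + [Node Right Top object]
  take Right:  [Right Top object] + [Right Top object]
  take Top:  [Top object] + [Top object]
  take object:  [object] + [object]
MRO: Mid Delta Beta Alpha Node Right Top object
run is defined in: Node, Top. First along the MRO is Node.

Node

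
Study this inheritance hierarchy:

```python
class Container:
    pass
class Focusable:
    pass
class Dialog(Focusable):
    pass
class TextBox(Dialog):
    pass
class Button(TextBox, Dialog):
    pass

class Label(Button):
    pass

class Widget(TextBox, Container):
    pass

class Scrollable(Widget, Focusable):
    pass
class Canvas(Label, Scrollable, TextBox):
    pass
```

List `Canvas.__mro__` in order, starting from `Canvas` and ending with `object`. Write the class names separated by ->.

L[Canvas] = Canvas + merge(L[Label], L[Scrollable], L[TextBox], [Label Scrollable TextBox])
  take Label:  [Label Button TextBox Dialog Focusable object] + [Scrollable Widget TextBox Dialog Focusable Container object] + [TextBox Dialog Focusable object] + [Label Scrollable TextBox]
  take Button:  [Button TextBox Dialog Focusable object] + [Scrollable Widget TextBox Dialog Focusable Container object] + [TextBox Dialog Focusable object] + [Scrollable TextBox]
  take Scrollable:  [TextBox Dialog Focusable object] + [Scrollable Widget TextBox Dialog Focusable Container object] + [TextBox Dialog Focusable object] + [Scrollable TextBox]
  take Widget:  [TextBox Dialog Focusable object] + [Widget TextBox Dialog Focusable Container object] + [TextBox Dialog Focusable object] + [TextBox]
  take TextBox:  [TextBox Dialog Focusable object] + [TextBox Dialog Focusable Container object] + [TextBox Dialog Focusable object] + [TextBox]
  take Dialog:  [Dialog Focusable object] + [Dialog Focusable Container object] + [Dialog Focusable object]
  take Focusable:  [Focusable object] + [Focusable Container object] + [Focusable object]
  take Container:  [object] + [Container object] + [object]
  take object:  [object] + [object] + [object]

Canvas -> Label -> Button -> Scrollable -> Widget -> TextBox -> Dialog -> Focusable -> Container -> object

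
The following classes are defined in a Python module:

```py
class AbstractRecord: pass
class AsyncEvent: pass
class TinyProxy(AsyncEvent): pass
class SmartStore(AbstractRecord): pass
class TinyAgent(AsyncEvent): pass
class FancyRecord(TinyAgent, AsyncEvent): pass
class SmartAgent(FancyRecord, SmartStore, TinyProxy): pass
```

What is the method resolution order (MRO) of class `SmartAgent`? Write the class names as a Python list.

L[SmartAgent] = SmartAgent + merge(L[FancyRecord], L[SmartStore], L[TinyProxy], [FancyRecord SmartStore TinyProxy])
  take FancyRecord:  [FancyRecord TinyAgent AsyncEvent object] + [SmartStore AbstractRecord object] + [TinyProxy AsyncEvent object] + [FancyRecord SmartStore TinyProxy]
  take TinyAgent:  [TinyAgent AsyncEvent object] + [SmartStore AbstractRecord object] + [TinyProxy AsyncEvent object] + [SmartStore TinyProxy]
  take SmartStore:  [AsyncEvent object] + [SmartStore AbstractRecord object] + [TinyProxy AsyncEvent object] + [SmartStore TinyProxy]
  take AbstractRecord:  [AsyncEvent object] + [AbstractRecord object] + [TinyProxy AsyncEvent object] + [TinyProxy]
  take TinyProxy:  [AsyncEvent object] + [object] + [TinyProxy AsyncEvent object] + [TinyProxy]
  take AsyncEvent:  [AsyncEvent object] + [object] + [AsyncEvent object]
  take object:  [object] + [object] + [object]

[SmartAgent, FancyRecord, TinyAgent, SmartStore, AbstractRecord, TinyProxy, AsyncEvent, object]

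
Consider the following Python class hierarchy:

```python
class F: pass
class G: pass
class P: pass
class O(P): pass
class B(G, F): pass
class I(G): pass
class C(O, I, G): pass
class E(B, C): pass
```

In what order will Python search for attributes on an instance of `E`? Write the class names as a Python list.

L[E] = E + merge(L[B], L[C], [B C])
  take B:  [B G F object] + [C O P I G object] + [B C]
  take C:  [G F object] + [C O P I G object] + [C]
  take O:  [G F object] + [O P I G object]
  take P:  [G F object] + [P I G object]
  take I:  [G F object] + [I G object]
  take G:  [G F object] + [G object]
  take F:  [F object] + [object]
  take object:  [object] + [object]

[E, B, C, O, P, I, G, F, object]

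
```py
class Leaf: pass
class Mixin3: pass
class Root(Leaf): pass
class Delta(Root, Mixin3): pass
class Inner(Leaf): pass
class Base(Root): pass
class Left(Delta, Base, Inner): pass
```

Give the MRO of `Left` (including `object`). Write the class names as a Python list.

L[Left] = Left + merge(L[Delta], L[Base], L[Inner], [Delta Base Inner])
  take Delta:  [Delta Root Leaf Mixin3 object] + [Base Root Leaf object] + [Inner Leaf object] + [Delta Base Inner]
  take Base:  [Root Leaf Mixin3 object] + [Base Root Leaf object] + [Inner Leaf object] + [Base Inner]
  take Root:  [Root Leaf Mixin3 object] + [Root Leaf object] + [Inner Leaf object] + [Inner]
  take Inner:  [Leaf Mixin3 object] + [Leaf object] + [Inner Leaf object] + [Inner]
  take Leaf:  [Leaf Mixin3 object] + [Leaf object] + [Leaf object]
  take Mixin3:  [Mixin3 object] + [object] + [object]
  take object:  [object] + [object] + [object]

[Left, Delta, Base, Root, Inner, Leaf, Mixin3, object]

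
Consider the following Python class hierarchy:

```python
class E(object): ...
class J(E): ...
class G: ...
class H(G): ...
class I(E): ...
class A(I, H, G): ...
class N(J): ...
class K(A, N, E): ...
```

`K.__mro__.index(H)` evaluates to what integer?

6

L[K] = K + merge(L[A], L[N], L[E], [A N E])
  take A:  [A I E H G object] + [N J E object] + [E object] + [A N E]
  take I:  [I E H G object] + [N J E object] + [E object] + [N E]
  take N:  [E H G object] + [N J E object] + [E object] + [N E]
  take J:  [E H G object] + [J E object] + [E object] + [E]
  take E:  [E H G object] + [E object] + [E object] + [E]
  take H:  [H G object] + [object] + [object]
  take G:  [G object] + [object] + [object]
  take object:  [object] + [object] + [object]
MRO: K A I N J E H G object
H sits at index 6.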